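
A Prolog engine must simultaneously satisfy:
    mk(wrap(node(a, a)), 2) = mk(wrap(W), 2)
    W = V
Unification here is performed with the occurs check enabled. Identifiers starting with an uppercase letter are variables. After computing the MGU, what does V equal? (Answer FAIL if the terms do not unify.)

Decompose mk/2: wrap(node(a, a)) = wrap(W),  2 = 2.
Decompose wrap/1: node(a, a) = W.
Bind W := node(a, a); substituting into the one remaining equation that mentions W gives: node(a, a) = V.
Delete trivial equation 2 = 2.
Bind V := node(a, a).
MGU = { W -> node(a, a), V -> node(a, a) }, so V -> node(a, a).

node(a, a)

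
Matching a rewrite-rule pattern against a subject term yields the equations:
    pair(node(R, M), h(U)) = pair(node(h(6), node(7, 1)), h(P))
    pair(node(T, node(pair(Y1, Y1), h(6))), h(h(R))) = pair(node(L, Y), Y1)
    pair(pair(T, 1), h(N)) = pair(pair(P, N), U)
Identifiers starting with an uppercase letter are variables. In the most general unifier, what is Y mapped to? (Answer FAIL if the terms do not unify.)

Decompose pair/2: node(R, M) = node(h(6), node(7, 1)),  h(U) = h(P).
Decompose node/2: R = h(6),  M = node(7, 1).
Bind R := h(6); substituting into the one remaining equation that mentions R gives: pair(node(T, node(pair(Y1, Y1), h(6))), h(h(h(6)))) = pair(node(L, Y), Y1).
Bind M := node(7, 1); no other remaining equation mentions M.
Decompose h/1: U = P.
Bind U := P; substituting into the one remaining equation that mentions U gives: pair(pair(T, 1), h(N)) = pair(pair(P, N), P).
Decompose pair/2: node(T, node(pair(Y1, Y1), h(6))) = node(L, Y),  h(h(h(6))) = Y1.
Decompose node/2: T = L,  node(pair(Y1, Y1), h(6)) = Y.
Bind T := L; substituting into the one remaining equation that mentions T gives: pair(pair(L, 1), h(N)) = pair(pair(P, N), P).
Bind Y := node(pair(Y1, Y1), h(6)); no other remaining equation mentions Y.
Bind Y1 := h(h(h(6))); no other remaining equation mentions Y1. Substituting into the earlier binding gives Y := node(pair(h(h(h(6))), h(h(h(6)))), h(6)).
Decompose pair/2: pair(L, 1) = pair(P, N),  h(N) = P.
Decompose pair/2: L = P,  1 = N.
Bind L := P; no other remaining equation mentions L. Substituting into the earlier binding gives T := P.
Bind N := 1; substituting into the remaining equation gives: h(1) = P.
Bind P := h(1). Substituting into the earlier bindings gives U := h(1), T := h(1), L := h(1).
MGU = { R ↦ h(6), M ↦ node(7, 1), U ↦ h(1), T ↦ h(1), Y ↦ node(pair(h(h(h(6))), h(h(h(6)))), h(6)), Y1 ↦ h(h(h(6))), L ↦ h(1), N ↦ 1, P ↦ h(1) }, so Y ↦ node(pair(h(h(h(6))), h(h(h(6)))), h(6)).

node(pair(h(h(h(6))), h(h(h(6)))), h(6))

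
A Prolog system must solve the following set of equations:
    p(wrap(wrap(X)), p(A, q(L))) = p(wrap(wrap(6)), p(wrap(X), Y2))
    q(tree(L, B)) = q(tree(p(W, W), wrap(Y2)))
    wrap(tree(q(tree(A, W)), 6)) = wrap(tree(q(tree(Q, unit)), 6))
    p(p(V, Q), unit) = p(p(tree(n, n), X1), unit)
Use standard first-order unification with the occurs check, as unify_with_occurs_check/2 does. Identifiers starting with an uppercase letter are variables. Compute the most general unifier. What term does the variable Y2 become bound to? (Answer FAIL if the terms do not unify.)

q(p(unit, unit))

Decompose p/2: wrap(wrap(X)) = wrap(wrap(6)),  p(A, q(L)) = p(wrap(X), Y2).
Decompose wrap/1: wrap(X) = wrap(6).
Decompose wrap/1: X = 6.
Bind X := 6; substituting into the one remaining equation that mentions X gives: p(A, q(L)) = p(wrap(6), Y2).
Decompose p/2: A = wrap(6),  q(L) = Y2.
Bind A := wrap(6); substituting into the one remaining equation that mentions A gives: wrap(tree(q(tree(wrap(6), W)), 6)) = wrap(tree(q(tree(Q, unit)), 6)).
Bind Y2 := q(L); substituting into the one remaining equation that mentions Y2 gives: q(tree(L, B)) = q(tree(p(W, W), wrap(q(L)))).
Decompose q/1: tree(L, B) = tree(p(W, W), wrap(q(L))).
Decompose tree/2: L = p(W, W),  B = wrap(q(L)).
Bind L := p(W, W); substituting into the one remaining equation that mentions L gives: B = wrap(q(p(W, W))). Substituting into the earlier binding gives Y2 := q(p(W, W)).
Bind B := wrap(q(p(W, W))); no other remaining equation mentions B.
Decompose wrap/1: tree(q(tree(wrap(6), W)), 6) = tree(q(tree(Q, unit)), 6).
Decompose tree/2: q(tree(wrap(6), W)) = q(tree(Q, unit)),  6 = 6.
Decompose q/1: tree(wrap(6), W) = tree(Q, unit).
Decompose tree/2: wrap(6) = Q,  W = unit.
Bind Q := wrap(6); substituting into the one remaining equation that mentions Q gives: p(p(V, wrap(6)), unit) = p(p(tree(n, n), X1), unit).
Bind W := unit; no other remaining equation mentions W. Substituting into the earlier bindings gives Y2 := q(p(unit, unit)), L := p(unit, unit), B := wrap(q(p(unit, unit))).
Delete trivial equation 6 = 6.
Decompose p/2: p(V, wrap(6)) = p(tree(n, n), X1),  unit = unit.
Decompose p/2: V = tree(n, n),  wrap(6) = X1.
Bind V := tree(n, n); no other remaining equation mentions V.
Bind X1 := wrap(6); no other remaining equation mentions X1.
Delete trivial equation unit = unit.
MGU = { X ↦ 6, A ↦ wrap(6), Y2 ↦ q(p(unit, unit)), L ↦ p(unit, unit), B ↦ wrap(q(p(unit, unit))), Q ↦ wrap(6), W ↦ unit, V ↦ tree(n, n), X1 ↦ wrap(6) }, so Y2 ↦ q(p(unit, unit)).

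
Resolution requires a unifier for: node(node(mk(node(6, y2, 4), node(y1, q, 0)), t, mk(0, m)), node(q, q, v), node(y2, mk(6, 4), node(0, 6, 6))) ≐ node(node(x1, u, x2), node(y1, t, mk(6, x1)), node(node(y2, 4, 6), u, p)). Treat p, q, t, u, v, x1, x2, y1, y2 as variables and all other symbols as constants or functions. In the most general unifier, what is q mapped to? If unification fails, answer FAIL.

FAIL

Decompose node/3: node(mk(node(6, y2, 4), node(y1, q, 0)), t, mk(0, m)) ≐ node(x1, u, x2),  node(q, q, v) ≐ node(y1, t, mk(6, x1)),  node(y2, mk(6, 4), node(0, 6, 6)) ≐ node(node(y2, 4, 6), u, p).
Decompose node/3: mk(node(6, y2, 4), node(y1, q, 0)) ≐ x1,  t ≐ u,  mk(0, m) ≐ x2.
Bind x1 := mk(node(6, y2, 4), node(y1, q, 0)); substituting into the one remaining equation that mentions x1 gives: node(q, q, v) ≐ node(y1, t, mk(6, mk(node(6, y2, 4), node(y1, q, 0)))).
Bind t := u; substituting into the one remaining equation that mentions t gives: node(q, q, v) ≐ node(y1, u, mk(6, mk(node(6, y2, 4), node(y1, q, 0)))).
Bind x2 := mk(0, m); no other remaining equation mentions x2.
Decompose node/3: q ≐ y1,  q ≐ u,  v ≐ mk(6, mk(node(6, y2, 4), node(y1, q, 0))).
Bind q := y1; substituting into the 2 remaining equations that mention q gives: y1 ≐ u,  v ≐ mk(6, mk(node(6, y2, 4), node(y1, y1, 0))). Substituting into the earlier binding gives x1 := mk(node(6, y2, 4), node(y1, y1, 0)).
Bind y1 := u; substituting into the one remaining equation that mentions y1 gives: v ≐ mk(6, mk(node(6, y2, 4), node(u, u, 0))). Substituting into the earlier bindings gives x1 := mk(node(6, y2, 4), node(u, u, 0)), q := u.
Bind v := mk(6, mk(node(6, y2, 4), node(u, u, 0))); no other remaining equation mentions v.
Decompose node/3: y2 ≐ node(y2, 4, 6),  mk(6, 4) ≐ u,  node(0, 6, 6) ≐ p.
Occurs check fails: y2 occurs in node(y2, 4, 6); the equation y2 ≐ node(y2, 4, 6) has no finite solution.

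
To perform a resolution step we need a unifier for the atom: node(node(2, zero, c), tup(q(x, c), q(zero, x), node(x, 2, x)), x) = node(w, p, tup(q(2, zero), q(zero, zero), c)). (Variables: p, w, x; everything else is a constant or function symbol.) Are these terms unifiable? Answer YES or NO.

YES

Decompose node/3: node(2, zero, c) = w,  tup(q(x, c), q(zero, x), node(x, 2, x)) = p,  x = tup(q(2, zero), q(zero, zero), c).
Bind w := node(2, zero, c); no other remaining equation mentions w.
Bind p := tup(q(x, c), q(zero, x), node(x, 2, x)); no other remaining equation mentions p.
Bind x := tup(q(2, zero), q(zero, zero), c). Substituting into the earlier binding gives p := tup(q(tup(q(2, zero), q(zero, zero), c), c), q(zero, tup(q(2, zero), q(zero, zero), c)), node(tup(q(2, zero), q(zero, zero), c), 2, tup(q(2, zero), q(zero, zero), c))).
No equations remain and no clash or occurs-check failure arose, so a unifier exists.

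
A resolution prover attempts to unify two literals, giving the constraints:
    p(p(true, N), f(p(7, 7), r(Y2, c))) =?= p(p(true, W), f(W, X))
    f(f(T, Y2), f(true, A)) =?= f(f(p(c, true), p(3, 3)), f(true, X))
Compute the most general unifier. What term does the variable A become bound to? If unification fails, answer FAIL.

r(p(3, 3), c)

Decompose p/2: p(true, N) =?= p(true, W),  f(p(7, 7), r(Y2, c)) =?= f(W, X).
Decompose p/2: true =?= true,  N =?= W.
Delete trivial equation true =?= true.
Bind N := W; no other remaining equation mentions N.
Decompose f/2: p(7, 7) =?= W,  r(Y2, c) =?= X.
Bind W := p(7, 7); no other remaining equation mentions W. Substituting into the earlier binding gives N := p(7, 7).
Bind X := r(Y2, c); substituting into the remaining equation gives: f(f(T, Y2), f(true, A)) =?= f(f(p(c, true), p(3, 3)), f(true, r(Y2, c))).
Decompose f/2: f(T, Y2) =?= f(p(c, true), p(3, 3)),  f(true, A) =?= f(true, r(Y2, c)).
Decompose f/2: T =?= p(c, true),  Y2 =?= p(3, 3).
Bind T := p(c, true); no other remaining equation mentions T.
Bind Y2 := p(3, 3); substituting into the remaining equation gives: f(true, A) =?= f(true, r(p(3, 3), c)). Substituting into the earlier binding gives X := r(p(3, 3), c).
Decompose f/2: true =?= true,  A =?= r(p(3, 3), c).
Delete trivial equation true =?= true.
Bind A := r(p(3, 3), c).
MGU = { N ↦ p(7, 7), W ↦ p(7, 7), X ↦ r(p(3, 3), c), T ↦ p(c, true), Y2 ↦ p(3, 3), A ↦ r(p(3, 3), c) }, so A ↦ r(p(3, 3), c).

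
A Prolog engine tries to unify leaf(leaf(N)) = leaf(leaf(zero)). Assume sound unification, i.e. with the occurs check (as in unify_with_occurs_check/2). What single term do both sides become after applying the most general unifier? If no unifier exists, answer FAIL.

leaf(leaf(zero))

Decompose leaf/1: leaf(N) = leaf(zero).
Decompose leaf/1: N = zero.
Bind N := zero.
Applying the MGU to either side gives leaf(leaf(zero)).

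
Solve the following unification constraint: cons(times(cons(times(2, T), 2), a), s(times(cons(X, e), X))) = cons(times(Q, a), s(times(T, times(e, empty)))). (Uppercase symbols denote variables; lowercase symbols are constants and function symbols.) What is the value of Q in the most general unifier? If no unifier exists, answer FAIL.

cons(times(2, cons(times(e, empty), e)), 2)

Decompose cons/2: times(cons(times(2, T), 2), a) = times(Q, a),  s(times(cons(X, e), X)) = s(times(T, times(e, empty))).
Decompose times/2: cons(times(2, T), 2) = Q,  a = a.
Bind Q := cons(times(2, T), 2); no other remaining equation mentions Q.
Delete trivial equation a = a.
Decompose s/1: times(cons(X, e), X) = times(T, times(e, empty)).
Decompose times/2: cons(X, e) = T,  X = times(e, empty).
Bind T := cons(X, e); no other remaining equation mentions T. Substituting into the earlier binding gives Q := cons(times(2, cons(X, e)), 2).
Bind X := times(e, empty). Substituting into the earlier bindings gives Q := cons(times(2, cons(times(e, empty), e)), 2), T := cons(times(e, empty), e).
MGU = { Q ↦ cons(times(2, cons(times(e, empty), e)), 2), T ↦ cons(times(e, empty), e), X ↦ times(e, empty) }, so Q ↦ cons(times(2, cons(times(e, empty), e)), 2).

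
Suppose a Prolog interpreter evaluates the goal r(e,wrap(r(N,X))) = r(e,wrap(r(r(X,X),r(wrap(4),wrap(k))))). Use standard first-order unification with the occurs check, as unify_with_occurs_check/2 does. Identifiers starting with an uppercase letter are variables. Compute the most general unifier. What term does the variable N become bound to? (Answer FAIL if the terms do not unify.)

r(r(wrap(4),wrap(k)),r(wrap(4),wrap(k)))

Decompose r/2: e = e,  wrap(r(N,X)) = wrap(r(r(X,X),r(wrap(4),wrap(k)))).
Delete trivial equation e = e.
Decompose wrap/1: r(N,X) = r(r(X,X),r(wrap(4),wrap(k))).
Decompose r/2: N = r(X,X),  X = r(wrap(4),wrap(k)).
Bind N := r(X,X); no other remaining equation mentions N.
Bind X := r(wrap(4),wrap(k)). Substituting into the earlier binding gives N := r(r(wrap(4),wrap(k)),r(wrap(4),wrap(k))).
MGU = { N -> r(r(wrap(4),wrap(k)),r(wrap(4),wrap(k))), X -> r(wrap(4),wrap(k)) }, so N -> r(r(wrap(4),wrap(k)),r(wrap(4),wrap(k))).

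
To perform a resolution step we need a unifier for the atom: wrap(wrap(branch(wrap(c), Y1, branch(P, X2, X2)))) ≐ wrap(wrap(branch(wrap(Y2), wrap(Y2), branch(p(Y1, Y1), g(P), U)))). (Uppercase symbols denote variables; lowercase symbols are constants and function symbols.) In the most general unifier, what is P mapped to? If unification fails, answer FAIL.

p(wrap(c), wrap(c))

Decompose wrap/1: wrap(branch(wrap(c), Y1, branch(P, X2, X2))) ≐ wrap(branch(wrap(Y2), wrap(Y2), branch(p(Y1, Y1), g(P), U))).
Decompose wrap/1: branch(wrap(c), Y1, branch(P, X2, X2)) ≐ branch(wrap(Y2), wrap(Y2), branch(p(Y1, Y1), g(P), U)).
Decompose branch/3: wrap(c) ≐ wrap(Y2),  Y1 ≐ wrap(Y2),  branch(P, X2, X2) ≐ branch(p(Y1, Y1), g(P), U).
Decompose wrap/1: c ≐ Y2.
Bind Y2 := c; substituting into the one remaining equation that mentions Y2 gives: Y1 ≐ wrap(c).
Bind Y1 := wrap(c); substituting into the remaining equation gives: branch(P, X2, X2) ≐ branch(p(wrap(c), wrap(c)), g(P), U).
Decompose branch/3: P ≐ p(wrap(c), wrap(c)),  X2 ≐ g(P),  X2 ≐ U.
Bind P := p(wrap(c), wrap(c)); substituting into the one remaining equation that mentions P gives: X2 ≐ g(p(wrap(c), wrap(c))).
Bind X2 := g(p(wrap(c), wrap(c))); substituting into the remaining equation gives: g(p(wrap(c), wrap(c))) ≐ U.
Bind U := g(p(wrap(c), wrap(c))).
MGU = { Y2 := c, Y1 := wrap(c), P := p(wrap(c), wrap(c)), X2 := g(p(wrap(c), wrap(c))), U := g(p(wrap(c), wrap(c))) }, so P := p(wrap(c), wrap(c)).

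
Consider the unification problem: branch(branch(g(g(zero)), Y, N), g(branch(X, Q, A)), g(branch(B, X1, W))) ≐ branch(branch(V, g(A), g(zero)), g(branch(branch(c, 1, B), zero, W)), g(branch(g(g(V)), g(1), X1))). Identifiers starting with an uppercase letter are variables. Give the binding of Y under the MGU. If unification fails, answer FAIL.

g(g(1))

Decompose branch/3: branch(g(g(zero)), Y, N) ≐ branch(V, g(A), g(zero)),  g(branch(X, Q, A)) ≐ g(branch(branch(c, 1, B), zero, W)),  g(branch(B, X1, W)) ≐ g(branch(g(g(V)), g(1), X1)).
Decompose branch/3: g(g(zero)) ≐ V,  Y ≐ g(A),  N ≐ g(zero).
Bind V := g(g(zero)); substituting into the one remaining equation that mentions V gives: g(branch(B, X1, W)) ≐ g(branch(g(g(g(g(zero)))), g(1), X1)).
Bind Y := g(A); no other remaining equation mentions Y.
Bind N := g(zero); no other remaining equation mentions N.
Decompose g/1: branch(X, Q, A) ≐ branch(branch(c, 1, B), zero, W).
Decompose branch/3: X ≐ branch(c, 1, B),  Q ≐ zero,  A ≐ W.
Bind X := branch(c, 1, B); no other remaining equation mentions X.
Bind Q := zero; no other remaining equation mentions Q.
Bind A := W; no other remaining equation mentions A. Substituting into the earlier binding gives Y := g(W).
Decompose g/1: branch(B, X1, W) ≐ branch(g(g(g(g(zero)))), g(1), X1).
Decompose branch/3: B ≐ g(g(g(g(zero)))),  X1 ≐ g(1),  W ≐ X1.
Bind B := g(g(g(g(zero)))); no other remaining equation mentions B. Substituting into the earlier binding gives X := branch(c, 1, g(g(g(g(zero))))).
Bind X1 := g(1); substituting into the remaining equation gives: W ≐ g(1).
Bind W := g(1). Substituting into the earlier bindings gives Y := g(g(1)), A := g(1).
MGU = { V ↦ g(g(zero)), Y ↦ g(g(1)), N ↦ g(zero), X ↦ branch(c, 1, g(g(g(g(zero))))), Q ↦ zero, A ↦ g(1), B ↦ g(g(g(g(zero)))), X1 ↦ g(1), W ↦ g(1) }, so Y ↦ g(g(1)).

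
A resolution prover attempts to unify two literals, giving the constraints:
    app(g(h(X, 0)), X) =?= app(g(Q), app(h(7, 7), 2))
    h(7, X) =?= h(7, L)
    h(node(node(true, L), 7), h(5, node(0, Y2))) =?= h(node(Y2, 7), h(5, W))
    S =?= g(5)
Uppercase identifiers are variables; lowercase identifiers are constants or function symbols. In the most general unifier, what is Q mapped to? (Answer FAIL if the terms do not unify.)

Decompose app/2: g(h(X, 0)) =?= g(Q),  X =?= app(h(7, 7), 2).
Decompose g/1: h(X, 0) =?= Q.
Bind Q := h(X, 0); no other remaining equation mentions Q.
Bind X := app(h(7, 7), 2); substituting into the one remaining equation that mentions X gives: h(7, app(h(7, 7), 2)) =?= h(7, L). Substituting into the earlier binding gives Q := h(app(h(7, 7), 2), 0).
Decompose h/2: 7 =?= 7,  app(h(7, 7), 2) =?= L.
Delete trivial equation 7 =?= 7.
Bind L := app(h(7, 7), 2); substituting into the one remaining equation that mentions L gives: h(node(node(true, app(h(7, 7), 2)), 7), h(5, node(0, Y2))) =?= h(node(Y2, 7), h(5, W)).
Decompose h/2: node(node(true, app(h(7, 7), 2)), 7) =?= node(Y2, 7),  h(5, node(0, Y2)) =?= h(5, W).
Decompose node/2: node(true, app(h(7, 7), 2)) =?= Y2,  7 =?= 7.
Bind Y2 := node(true, app(h(7, 7), 2)); substituting into the one remaining equation that mentions Y2 gives: h(5, node(0, node(true, app(h(7, 7), 2)))) =?= h(5, W).
Delete trivial equation 7 =?= 7.
Decompose h/2: 5 =?= 5,  node(0, node(true, app(h(7, 7), 2))) =?= W.
Delete trivial equation 5 =?= 5.
Bind W := node(0, node(true, app(h(7, 7), 2))); no other remaining equation mentions W.
Bind S := g(5).
MGU = { Q ↦ h(app(h(7, 7), 2), 0), X ↦ app(h(7, 7), 2), L ↦ app(h(7, 7), 2), Y2 ↦ node(true, app(h(7, 7), 2)), W ↦ node(0, node(true, app(h(7, 7), 2))), S ↦ g(5) }, so Q ↦ h(app(h(7, 7), 2), 0).

h(app(h(7, 7), 2), 0)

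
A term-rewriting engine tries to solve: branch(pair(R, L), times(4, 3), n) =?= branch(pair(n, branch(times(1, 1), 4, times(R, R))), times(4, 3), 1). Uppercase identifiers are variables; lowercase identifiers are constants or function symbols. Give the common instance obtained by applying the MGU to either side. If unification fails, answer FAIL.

FAIL

Decompose branch/3: pair(R, L) =?= pair(n, branch(times(1, 1), 4, times(R, R))),  times(4, 3) =?= times(4, 3),  n =?= 1.
Decompose pair/2: R =?= n,  L =?= branch(times(1, 1), 4, times(R, R)).
Bind R := n; substituting into the one remaining equation that mentions R gives: L =?= branch(times(1, 1), 4, times(n, n)).
Bind L := branch(times(1, 1), 4, times(n, n)); no other remaining equation mentions L.
Delete trivial equation times(4, 3) =?= times(4, 3).
Clash: constants n and 1 differ; no unifier exists.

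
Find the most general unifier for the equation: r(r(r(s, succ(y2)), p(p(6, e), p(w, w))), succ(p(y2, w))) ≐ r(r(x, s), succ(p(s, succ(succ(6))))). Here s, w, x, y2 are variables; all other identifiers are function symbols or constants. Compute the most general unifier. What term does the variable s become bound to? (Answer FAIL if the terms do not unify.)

p(p(6, e), p(succ(succ(6)), succ(succ(6))))

Decompose r/2: r(r(s, succ(y2)), p(p(6, e), p(w, w))) ≐ r(x, s),  succ(p(y2, w)) ≐ succ(p(s, succ(succ(6)))).
Decompose r/2: r(s, succ(y2)) ≐ x,  p(p(6, e), p(w, w)) ≐ s.
Bind x := r(s, succ(y2)); no other remaining equation mentions x.
Bind s := p(p(6, e), p(w, w)); substituting into the remaining equation gives: succ(p(y2, w)) ≐ succ(p(p(p(6, e), p(w, w)), succ(succ(6)))). Substituting into the earlier binding gives x := r(p(p(6, e), p(w, w)), succ(y2)).
Decompose succ/1: p(y2, w) ≐ p(p(p(6, e), p(w, w)), succ(succ(6))).
Decompose p/2: y2 ≐ p(p(6, e), p(w, w)),  w ≐ succ(succ(6)).
Bind y2 := p(p(6, e), p(w, w)); no other remaining equation mentions y2. Substituting into the earlier binding gives x := r(p(p(6, e), p(w, w)), succ(p(p(6, e), p(w, w)))).
Bind w := succ(succ(6)). Substituting into the earlier bindings gives x := r(p(p(6, e), p(succ(succ(6)), succ(succ(6)))), succ(p(p(6, e), p(succ(succ(6)), succ(succ(6)))))), s := p(p(6, e), p(succ(succ(6)), succ(succ(6)))), y2 := p(p(6, e), p(succ(succ(6)), succ(succ(6)))).
MGU = { x -> r(p(p(6, e), p(succ(succ(6)), succ(succ(6)))), succ(p(p(6, e), p(succ(succ(6)), succ(succ(6)))))), s -> p(p(6, e), p(succ(succ(6)), succ(succ(6)))), y2 -> p(p(6, e), p(succ(succ(6)), succ(succ(6)))), w -> succ(succ(6)) }, so s -> p(p(6, e), p(succ(succ(6)), succ(succ(6)))).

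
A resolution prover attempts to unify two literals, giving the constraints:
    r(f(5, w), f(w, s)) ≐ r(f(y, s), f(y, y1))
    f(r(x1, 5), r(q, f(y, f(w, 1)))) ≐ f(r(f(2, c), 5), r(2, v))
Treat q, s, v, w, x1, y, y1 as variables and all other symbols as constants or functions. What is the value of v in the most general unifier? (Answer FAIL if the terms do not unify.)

Decompose r/2: f(5, w) ≐ f(y, s),  f(w, s) ≐ f(y, y1).
Decompose f/2: 5 ≐ y,  w ≐ s.
Bind y := 5; substituting into the 2 remaining equations that mention y gives: f(w, s) ≐ f(5, y1),  f(r(x1, 5), r(q, f(5, f(w, 1)))) ≐ f(r(f(2, c), 5), r(2, v)).
Bind w := s; substituting into the remaining equations gives: f(s, s) ≐ f(5, y1),  f(r(x1, 5), r(q, f(5, f(s, 1)))) ≐ f(r(f(2, c), 5), r(2, v)).
Decompose f/2: s ≐ 5,  s ≐ y1.
Bind s := 5; substituting into the remaining equations gives: 5 ≐ y1,  f(r(x1, 5), r(q, f(5, f(5, 1)))) ≐ f(r(f(2, c), 5), r(2, v)). Substituting into the earlier binding gives w := 5.
Bind y1 := 5; no other remaining equation mentions y1.
Decompose f/2: r(x1, 5) ≐ r(f(2, c), 5),  r(q, f(5, f(5, 1))) ≐ r(2, v).
Decompose r/2: x1 ≐ f(2, c),  5 ≐ 5.
Bind x1 := f(2, c); no other remaining equation mentions x1.
Delete trivial equation 5 ≐ 5.
Decompose r/2: q ≐ 2,  f(5, f(5, 1)) ≐ v.
Bind q := 2; no other remaining equation mentions q.
Bind v := f(5, f(5, 1)).
MGU = { y -> 5, w -> 5, s -> 5, y1 -> 5, x1 -> f(2, c), q -> 2, v -> f(5, f(5, 1)) }, so v -> f(5, f(5, 1)).

f(5, f(5, 1))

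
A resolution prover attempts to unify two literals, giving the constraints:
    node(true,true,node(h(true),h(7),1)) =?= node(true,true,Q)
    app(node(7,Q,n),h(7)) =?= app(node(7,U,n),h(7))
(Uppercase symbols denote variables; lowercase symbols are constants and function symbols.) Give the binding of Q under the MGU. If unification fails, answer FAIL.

Decompose node/3: true =?= true,  true =?= true,  node(h(true),h(7),1) =?= Q.
Delete trivial equation true =?= true.
Delete trivial equation true =?= true.
Bind Q := node(h(true),h(7),1); substituting into the remaining equation gives: app(node(7,node(h(true),h(7),1),n),h(7)) =?= app(node(7,U,n),h(7)).
Decompose app/2: node(7,node(h(true),h(7),1),n) =?= node(7,U,n),  h(7) =?= h(7).
Decompose node/3: 7 =?= 7,  node(h(true),h(7),1) =?= U,  n =?= n.
Delete trivial equation 7 =?= 7.
Bind U := node(h(true),h(7),1); no other remaining equation mentions U.
Delete trivial equation n =?= n.
Delete trivial equation h(7) =?= h(7).
MGU = { Q -> node(h(true),h(7),1), U -> node(h(true),h(7),1) }, so Q -> node(h(true),h(7),1).

node(h(true),h(7),1)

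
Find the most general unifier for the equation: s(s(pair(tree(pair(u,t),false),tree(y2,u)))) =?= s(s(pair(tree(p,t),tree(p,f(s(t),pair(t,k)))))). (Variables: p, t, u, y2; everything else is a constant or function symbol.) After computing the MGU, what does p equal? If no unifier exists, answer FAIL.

Decompose s/1: s(pair(tree(pair(u,t),false),tree(y2,u))) =?= s(pair(tree(p,t),tree(p,f(s(t),pair(t,k))))).
Decompose s/1: pair(tree(pair(u,t),false),tree(y2,u)) =?= pair(tree(p,t),tree(p,f(s(t),pair(t,k)))).
Decompose pair/2: tree(pair(u,t),false) =?= tree(p,t),  tree(y2,u) =?= tree(p,f(s(t),pair(t,k))).
Decompose tree/2: pair(u,t) =?= p,  false =?= t.
Bind p := pair(u,t); substituting into the one remaining equation that mentions p gives: tree(y2,u) =?= tree(pair(u,t),f(s(t),pair(t,k))).
Bind t := false; substituting into the remaining equation gives: tree(y2,u) =?= tree(pair(u,false),f(s(false),pair(false,k))). Substituting into the earlier binding gives p := pair(u,false).
Decompose tree/2: y2 =?= pair(u,false),  u =?= f(s(false),pair(false,k)).
Bind y2 := pair(u,false); no other remaining equation mentions y2.
Bind u := f(s(false),pair(false,k)). Substituting into the earlier bindings gives p := pair(f(s(false),pair(false,k)),false), y2 := pair(f(s(false),pair(false,k)),false).
MGU = { p ↦ pair(f(s(false),pair(false,k)),false), t ↦ false, y2 ↦ pair(f(s(false),pair(false,k)),false), u ↦ f(s(false),pair(false,k)) }, so p ↦ pair(f(s(false),pair(false,k)),false).

pair(f(s(false),pair(false,k)),false)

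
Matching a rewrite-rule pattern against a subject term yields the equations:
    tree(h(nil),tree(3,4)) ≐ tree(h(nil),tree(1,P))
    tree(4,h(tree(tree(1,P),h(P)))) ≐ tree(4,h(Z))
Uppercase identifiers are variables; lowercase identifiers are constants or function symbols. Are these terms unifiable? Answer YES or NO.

Decompose tree/2: h(nil) ≐ h(nil),  tree(3,4) ≐ tree(1,P).
Delete trivial equation h(nil) ≐ h(nil).
Decompose tree/2: 3 ≐ 1,  4 ≐ P.
Clash: constants 3 and 1 differ; no unifier exists.

NO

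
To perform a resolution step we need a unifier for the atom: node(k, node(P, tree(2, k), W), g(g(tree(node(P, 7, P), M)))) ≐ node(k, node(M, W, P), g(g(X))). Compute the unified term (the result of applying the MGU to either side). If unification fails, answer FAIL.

node(k, node(tree(2, k), tree(2, k), tree(2, k)), g(g(tree(node(tree(2, k), 7, tree(2, k)), tree(2, k)))))

Decompose node/3: k ≐ k,  node(P, tree(2, k), W) ≐ node(M, W, P),  g(g(tree(node(P, 7, P), M))) ≐ g(g(X)).
Delete trivial equation k ≐ k.
Decompose node/3: P ≐ M,  tree(2, k) ≐ W,  W ≐ P.
Bind P := M; substituting into the 2 remaining equations that mention P gives: W ≐ M,  g(g(tree(node(M, 7, M), M))) ≐ g(g(X)).
Bind W := tree(2, k); substituting into the one remaining equation that mentions W gives: tree(2, k) ≐ M.
Bind M := tree(2, k); substituting into the remaining equation gives: g(g(tree(node(tree(2, k), 7, tree(2, k)), tree(2, k)))) ≐ g(g(X)). Substituting into the earlier binding gives P := tree(2, k).
Decompose g/1: g(tree(node(tree(2, k), 7, tree(2, k)), tree(2, k))) ≐ g(X).
Decompose g/1: tree(node(tree(2, k), 7, tree(2, k)), tree(2, k)) ≐ X.
Bind X := tree(node(tree(2, k), 7, tree(2, k)), tree(2, k)).
Applying the MGU to either side gives node(k, node(tree(2, k), tree(2, k), tree(2, k)), g(g(tree(node(tree(2, k), 7, tree(2, k)), tree(2, k))))).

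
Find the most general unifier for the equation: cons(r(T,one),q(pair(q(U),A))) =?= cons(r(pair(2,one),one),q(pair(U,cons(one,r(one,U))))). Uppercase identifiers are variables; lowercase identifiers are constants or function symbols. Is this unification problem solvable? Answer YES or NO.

NO

Decompose cons/2: r(T,one) =?= r(pair(2,one),one),  q(pair(q(U),A)) =?= q(pair(U,cons(one,r(one,U)))).
Decompose r/2: T =?= pair(2,one),  one =?= one.
Bind T := pair(2,one); no other remaining equation mentions T.
Delete trivial equation one =?= one.
Decompose q/1: pair(q(U),A) =?= pair(U,cons(one,r(one,U))).
Decompose pair/2: q(U) =?= U,  A =?= cons(one,r(one,U)).
Occurs check fails: U occurs in q(U); the equation U =?= q(U) has no finite solution.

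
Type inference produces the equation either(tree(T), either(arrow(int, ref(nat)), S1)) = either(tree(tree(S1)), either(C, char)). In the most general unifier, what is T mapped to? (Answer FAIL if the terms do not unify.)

Decompose either/2: tree(T) = tree(tree(S1)),  either(arrow(int, ref(nat)), S1) = either(C, char).
Decompose tree/1: T = tree(S1).
Bind T := tree(S1); no other remaining equation mentions T.
Decompose either/2: arrow(int, ref(nat)) = C,  S1 = char.
Bind C := arrow(int, ref(nat)); no other remaining equation mentions C.
Bind S1 := char. Substituting into the earlier binding gives T := tree(char).
MGU = { T ↦ tree(char), C ↦ arrow(int, ref(nat)), S1 ↦ char }, so T ↦ tree(char).

tree(char)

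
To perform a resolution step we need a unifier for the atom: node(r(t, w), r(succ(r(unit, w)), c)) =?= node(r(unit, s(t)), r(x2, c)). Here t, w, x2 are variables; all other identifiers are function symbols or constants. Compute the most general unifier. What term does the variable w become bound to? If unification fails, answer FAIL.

Decompose node/2: r(t, w) =?= r(unit, s(t)),  r(succ(r(unit, w)), c) =?= r(x2, c).
Decompose r/2: t =?= unit,  w =?= s(t).
Bind t := unit; substituting into the one remaining equation that mentions t gives: w =?= s(unit).
Bind w := s(unit); substituting into the remaining equation gives: r(succ(r(unit, s(unit))), c) =?= r(x2, c).
Decompose r/2: succ(r(unit, s(unit))) =?= x2,  c =?= c.
Bind x2 := succ(r(unit, s(unit))); no other remaining equation mentions x2.
Delete trivial equation c =?= c.
MGU = { t -> unit, w -> s(unit), x2 -> succ(r(unit, s(unit))) }, so w -> s(unit).

s(unit)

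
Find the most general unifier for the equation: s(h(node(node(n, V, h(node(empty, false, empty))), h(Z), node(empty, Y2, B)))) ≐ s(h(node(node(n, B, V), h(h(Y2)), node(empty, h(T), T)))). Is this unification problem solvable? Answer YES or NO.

YES

Decompose s/1: h(node(node(n, V, h(node(empty, false, empty))), h(Z), node(empty, Y2, B))) ≐ h(node(node(n, B, V), h(h(Y2)), node(empty, h(T), T))).
Decompose h/1: node(node(n, V, h(node(empty, false, empty))), h(Z), node(empty, Y2, B)) ≐ node(node(n, B, V), h(h(Y2)), node(empty, h(T), T)).
Decompose node/3: node(n, V, h(node(empty, false, empty))) ≐ node(n, B, V),  h(Z) ≐ h(h(Y2)),  node(empty, Y2, B) ≐ node(empty, h(T), T).
Decompose node/3: n ≐ n,  V ≐ B,  h(node(empty, false, empty)) ≐ V.
Delete trivial equation n ≐ n.
Bind V := B; substituting into the one remaining equation that mentions V gives: h(node(empty, false, empty)) ≐ B.
Bind B := h(node(empty, false, empty)); substituting into the one remaining equation that mentions B gives: node(empty, Y2, h(node(empty, false, empty))) ≐ node(empty, h(T), T). Substituting into the earlier binding gives V := h(node(empty, false, empty)).
Decompose h/1: Z ≐ h(Y2).
Bind Z := h(Y2); no other remaining equation mentions Z.
Decompose node/3: empty ≐ empty,  Y2 ≐ h(T),  h(node(empty, false, empty)) ≐ T.
Delete trivial equation empty ≐ empty.
Bind Y2 := h(T); no other remaining equation mentions Y2. Substituting into the earlier binding gives Z := h(h(T)).
Bind T := h(node(empty, false, empty)). Substituting into the earlier bindings gives Z := h(h(h(node(empty, false, empty)))), Y2 := h(h(node(empty, false, empty))).
No equations remain and no clash or occurs-check failure arose, so a unifier exists.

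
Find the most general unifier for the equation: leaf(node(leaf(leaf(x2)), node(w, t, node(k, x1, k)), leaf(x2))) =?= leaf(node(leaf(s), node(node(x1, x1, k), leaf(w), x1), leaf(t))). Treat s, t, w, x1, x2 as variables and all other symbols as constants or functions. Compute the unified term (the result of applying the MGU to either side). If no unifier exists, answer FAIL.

Decompose leaf/1: node(leaf(leaf(x2)), node(w, t, node(k, x1, k)), leaf(x2)) =?= node(leaf(s), node(node(x1, x1, k), leaf(w), x1), leaf(t)).
Decompose node/3: leaf(leaf(x2)) =?= leaf(s),  node(w, t, node(k, x1, k)) =?= node(node(x1, x1, k), leaf(w), x1),  leaf(x2) =?= leaf(t).
Decompose leaf/1: leaf(x2) =?= s.
Bind s := leaf(x2); no other remaining equation mentions s.
Decompose node/3: w =?= node(x1, x1, k),  t =?= leaf(w),  node(k, x1, k) =?= x1.
Bind w := node(x1, x1, k); substituting into the one remaining equation that mentions w gives: t =?= leaf(node(x1, x1, k)).
Bind t := leaf(node(x1, x1, k)); substituting into the one remaining equation that mentions t gives: leaf(x2) =?= leaf(leaf(node(x1, x1, k))).
Occurs check fails: x1 occurs in node(k, x1, k); the equation x1 =?= node(k, x1, k) has no finite solution.

FAIL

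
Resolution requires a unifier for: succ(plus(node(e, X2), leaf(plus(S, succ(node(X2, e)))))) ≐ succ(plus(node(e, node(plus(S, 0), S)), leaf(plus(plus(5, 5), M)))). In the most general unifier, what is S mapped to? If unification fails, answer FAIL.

Decompose succ/1: plus(node(e, X2), leaf(plus(S, succ(node(X2, e))))) ≐ plus(node(e, node(plus(S, 0), S)), leaf(plus(plus(5, 5), M))).
Decompose plus/2: node(e, X2) ≐ node(e, node(plus(S, 0), S)),  leaf(plus(S, succ(node(X2, e)))) ≐ leaf(plus(plus(5, 5), M)).
Decompose node/2: e ≐ e,  X2 ≐ node(plus(S, 0), S).
Delete trivial equation e ≐ e.
Bind X2 := node(plus(S, 0), S); substituting into the remaining equation gives: leaf(plus(S, succ(node(node(plus(S, 0), S), e)))) ≐ leaf(plus(plus(5, 5), M)).
Decompose leaf/1: plus(S, succ(node(node(plus(S, 0), S), e))) ≐ plus(plus(5, 5), M).
Decompose plus/2: S ≐ plus(5, 5),  succ(node(node(plus(S, 0), S), e)) ≐ M.
Bind S := plus(5, 5); substituting into the remaining equation gives: succ(node(node(plus(plus(5, 5), 0), plus(5, 5)), e)) ≐ M. Substituting into the earlier binding gives X2 := node(plus(plus(5, 5), 0), plus(5, 5)).
Bind M := succ(node(node(plus(plus(5, 5), 0), plus(5, 5)), e)).
MGU = { X2 -> node(plus(plus(5, 5), 0), plus(5, 5)), S -> plus(5, 5), M -> succ(node(node(plus(plus(5, 5), 0), plus(5, 5)), e)) }, so S -> plus(5, 5).

plus(5, 5)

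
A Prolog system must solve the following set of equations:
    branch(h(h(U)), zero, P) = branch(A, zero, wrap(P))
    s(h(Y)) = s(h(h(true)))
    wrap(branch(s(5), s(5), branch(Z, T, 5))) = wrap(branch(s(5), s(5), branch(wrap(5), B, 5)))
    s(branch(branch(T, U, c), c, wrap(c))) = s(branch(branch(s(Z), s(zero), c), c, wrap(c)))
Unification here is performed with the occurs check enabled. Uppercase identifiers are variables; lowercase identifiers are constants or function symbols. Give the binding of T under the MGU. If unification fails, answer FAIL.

Decompose branch/3: h(h(U)) = A,  zero = zero,  P = wrap(P).
Bind A := h(h(U)); no other remaining equation mentions A.
Delete trivial equation zero = zero.
Occurs check fails: P occurs in wrap(P); the equation P = wrap(P) has no finite solution.

FAIL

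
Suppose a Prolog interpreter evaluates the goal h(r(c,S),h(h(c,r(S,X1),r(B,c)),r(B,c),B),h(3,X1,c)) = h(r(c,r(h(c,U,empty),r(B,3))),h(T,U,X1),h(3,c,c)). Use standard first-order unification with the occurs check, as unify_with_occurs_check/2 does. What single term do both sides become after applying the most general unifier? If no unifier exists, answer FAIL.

h(r(c,r(h(c,r(c,c),empty),r(c,3))),h(h(c,r(r(h(c,r(c,c),empty),r(c,3)),c),r(c,c)),r(c,c),c),h(3,c,c))

Decompose h/3: r(c,S) = r(c,r(h(c,U,empty),r(B,3))),  h(h(c,r(S,X1),r(B,c)),r(B,c),B) = h(T,U,X1),  h(3,X1,c) = h(3,c,c).
Decompose r/2: c = c,  S = r(h(c,U,empty),r(B,3)).
Delete trivial equation c = c.
Bind S := r(h(c,U,empty),r(B,3)); substituting into the one remaining equation that mentions S gives: h(h(c,r(r(h(c,U,empty),r(B,3)),X1),r(B,c)),r(B,c),B) = h(T,U,X1).
Decompose h/3: h(c,r(r(h(c,U,empty),r(B,3)),X1),r(B,c)) = T,  r(B,c) = U,  B = X1.
Bind T := h(c,r(r(h(c,U,empty),r(B,3)),X1),r(B,c)); no other remaining equation mentions T.
Bind U := r(B,c); no other remaining equation mentions U. Substituting into the earlier bindings gives S := r(h(c,r(B,c),empty),r(B,3)), T := h(c,r(r(h(c,r(B,c),empty),r(B,3)),X1),r(B,c)).
Bind B := X1; no other remaining equation mentions B. Substituting into the earlier bindings gives S := r(h(c,r(X1,c),empty),r(X1,3)), T := h(c,r(r(h(c,r(X1,c),empty),r(X1,3)),X1),r(X1,c)), U := r(X1,c).
Decompose h/3: 3 = 3,  X1 = c,  c = c.
Delete trivial equation 3 = 3.
Bind X1 := c; no other remaining equation mentions X1. Substituting into the earlier bindings gives S := r(h(c,r(c,c),empty),r(c,3)), T := h(c,r(r(h(c,r(c,c),empty),r(c,3)),c),r(c,c)), U := r(c,c), B := c.
Delete trivial equation c = c.
Applying the MGU to either side gives h(r(c,r(h(c,r(c,c),empty),r(c,3))),h(h(c,r(r(h(c,r(c,c),empty),r(c,3)),c),r(c,c)),r(c,c),c),h(3,c,c)).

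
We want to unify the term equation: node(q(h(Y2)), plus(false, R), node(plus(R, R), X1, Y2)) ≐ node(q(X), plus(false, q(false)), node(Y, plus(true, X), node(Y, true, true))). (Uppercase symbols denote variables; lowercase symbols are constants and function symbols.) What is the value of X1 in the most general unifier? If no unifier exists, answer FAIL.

Decompose node/3: q(h(Y2)) ≐ q(X),  plus(false, R) ≐ plus(false, q(false)),  node(plus(R, R), X1, Y2) ≐ node(Y, plus(true, X), node(Y, true, true)).
Decompose q/1: h(Y2) ≐ X.
Bind X := h(Y2); substituting into the one remaining equation that mentions X gives: node(plus(R, R), X1, Y2) ≐ node(Y, plus(true, h(Y2)), node(Y, true, true)).
Decompose plus/2: false ≐ false,  R ≐ q(false).
Delete trivial equation false ≐ false.
Bind R := q(false); substituting into the remaining equation gives: node(plus(q(false), q(false)), X1, Y2) ≐ node(Y, plus(true, h(Y2)), node(Y, true, true)).
Decompose node/3: plus(q(false), q(false)) ≐ Y,  X1 ≐ plus(true, h(Y2)),  Y2 ≐ node(Y, true, true).
Bind Y := plus(q(false), q(false)); substituting into the one remaining equation that mentions Y gives: Y2 ≐ node(plus(q(false), q(false)), true, true).
Bind X1 := plus(true, h(Y2)); no other remaining equation mentions X1.
Bind Y2 := node(plus(q(false), q(false)), true, true). Substituting into the earlier bindings gives X := h(node(plus(q(false), q(false)), true, true)), X1 := plus(true, h(node(plus(q(false), q(false)), true, true))).
MGU = { X := h(node(plus(q(false), q(false)), true, true)), R := q(false), Y := plus(q(false), q(false)), X1 := plus(true, h(node(plus(q(false), q(false)), true, true))), Y2 := node(plus(q(false), q(false)), true, true) }, so X1 := plus(true, h(node(plus(q(false), q(false)), true, true))).

plus(true, h(node(plus(q(false), q(false)), true, true)))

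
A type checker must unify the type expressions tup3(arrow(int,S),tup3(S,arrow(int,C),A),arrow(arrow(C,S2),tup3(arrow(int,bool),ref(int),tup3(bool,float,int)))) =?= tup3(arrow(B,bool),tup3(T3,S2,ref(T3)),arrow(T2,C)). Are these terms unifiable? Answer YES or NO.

YES

Decompose tup3/3: arrow(int,S) =?= arrow(B,bool),  tup3(S,arrow(int,C),A) =?= tup3(T3,S2,ref(T3)),  arrow(arrow(C,S2),tup3(arrow(int,bool),ref(int),tup3(bool,float,int))) =?= arrow(T2,C).
Decompose arrow/2: int =?= B,  S =?= bool.
Bind B := int; no other remaining equation mentions B.
Bind S := bool; substituting into the one remaining equation that mentions S gives: tup3(bool,arrow(int,C),A) =?= tup3(T3,S2,ref(T3)).
Decompose tup3/3: bool =?= T3,  arrow(int,C) =?= S2,  A =?= ref(T3).
Bind T3 := bool; substituting into the one remaining equation that mentions T3 gives: A =?= ref(bool).
Bind S2 := arrow(int,C); substituting into the one remaining equation that mentions S2 gives: arrow(arrow(C,arrow(int,C)),tup3(arrow(int,bool),ref(int),tup3(bool,float,int))) =?= arrow(T2,C).
Bind A := ref(bool); no other remaining equation mentions A.
Decompose arrow/2: arrow(C,arrow(int,C)) =?= T2,  tup3(arrow(int,bool),ref(int),tup3(bool,float,int)) =?= C.
Bind T2 := arrow(C,arrow(int,C)); no other remaining equation mentions T2.
Bind C := tup3(arrow(int,bool),ref(int),tup3(bool,float,int)). Substituting into the earlier bindings gives S2 := arrow(int,tup3(arrow(int,bool),ref(int),tup3(bool,float,int))), T2 := arrow(tup3(arrow(int,bool),ref(int),tup3(bool,float,int)),arrow(int,tup3(arrow(int,bool),ref(int),tup3(bool,float,int)))).
No equations remain and no clash or occurs-check failure arose, so a unifier exists.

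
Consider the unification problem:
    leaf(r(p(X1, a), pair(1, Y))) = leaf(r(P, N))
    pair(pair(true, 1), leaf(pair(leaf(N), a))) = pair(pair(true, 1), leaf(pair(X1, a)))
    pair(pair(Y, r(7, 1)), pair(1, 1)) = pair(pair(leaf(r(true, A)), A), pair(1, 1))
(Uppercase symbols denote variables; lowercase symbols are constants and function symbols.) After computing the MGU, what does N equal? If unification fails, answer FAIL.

Decompose leaf/1: r(p(X1, a), pair(1, Y)) = r(P, N).
Decompose r/2: p(X1, a) = P,  pair(1, Y) = N.
Bind P := p(X1, a); no other remaining equation mentions P.
Bind N := pair(1, Y); substituting into the one remaining equation that mentions N gives: pair(pair(true, 1), leaf(pair(leaf(pair(1, Y)), a))) = pair(pair(true, 1), leaf(pair(X1, a))).
Decompose pair/2: pair(true, 1) = pair(true, 1),  leaf(pair(leaf(pair(1, Y)), a)) = leaf(pair(X1, a)).
Delete trivial equation pair(true, 1) = pair(true, 1).
Decompose leaf/1: pair(leaf(pair(1, Y)), a) = pair(X1, a).
Decompose pair/2: leaf(pair(1, Y)) = X1,  a = a.
Bind X1 := leaf(pair(1, Y)); no other remaining equation mentions X1. Substituting into the earlier binding gives P := p(leaf(pair(1, Y)), a).
Delete trivial equation a = a.
Decompose pair/2: pair(Y, r(7, 1)) = pair(leaf(r(true, A)), A),  pair(1, 1) = pair(1, 1).
Decompose pair/2: Y = leaf(r(true, A)),  r(7, 1) = A.
Bind Y := leaf(r(true, A)); no other remaining equation mentions Y. Substituting into the earlier bindings gives P := p(leaf(pair(1, leaf(r(true, A)))), a), N := pair(1, leaf(r(true, A))), X1 := leaf(pair(1, leaf(r(true, A)))).
Bind A := r(7, 1); no other remaining equation mentions A. Substituting into the earlier bindings gives P := p(leaf(pair(1, leaf(r(true, r(7, 1))))), a), N := pair(1, leaf(r(true, r(7, 1)))), X1 := leaf(pair(1, leaf(r(true, r(7, 1))))), Y := leaf(r(true, r(7, 1))).
Delete trivial equation pair(1, 1) = pair(1, 1).
MGU = { P -> p(leaf(pair(1, leaf(r(true, r(7, 1))))), a), N -> pair(1, leaf(r(true, r(7, 1)))), X1 -> leaf(pair(1, leaf(r(true, r(7, 1))))), Y -> leaf(r(true, r(7, 1))), A -> r(7, 1) }, so N -> pair(1, leaf(r(true, r(7, 1)))).

pair(1, leaf(r(true, r(7, 1))))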